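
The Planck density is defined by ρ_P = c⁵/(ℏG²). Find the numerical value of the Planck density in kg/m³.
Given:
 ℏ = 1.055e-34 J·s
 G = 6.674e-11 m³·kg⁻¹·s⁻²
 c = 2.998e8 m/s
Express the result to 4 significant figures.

ρ_P = c⁵/(ℏG²)
  = 2.422e42 / 4.699e-55
  = 5.154e96 kg/m³

5.154e96 kg/m³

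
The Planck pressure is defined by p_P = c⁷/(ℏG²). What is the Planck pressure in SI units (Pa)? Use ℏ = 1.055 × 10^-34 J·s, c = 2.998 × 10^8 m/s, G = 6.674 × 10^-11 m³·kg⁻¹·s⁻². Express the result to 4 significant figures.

p_P = c⁷/(ℏG²)
  = 2.177 × 10^59 / 4.699 × 10^-55
  = 4.632 × 10^113 Pa

4.632 × 10^113 Pa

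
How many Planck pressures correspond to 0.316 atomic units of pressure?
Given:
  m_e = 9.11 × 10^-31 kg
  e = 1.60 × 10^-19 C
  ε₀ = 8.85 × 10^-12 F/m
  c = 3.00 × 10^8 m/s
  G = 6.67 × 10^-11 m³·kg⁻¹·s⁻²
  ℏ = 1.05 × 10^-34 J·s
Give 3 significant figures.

2.03 × 10^-101

atomic unit of pressure: P_au = E_h/a₀³ = m_e⁴e¹⁰/((4πε₀)⁵ℏ⁸) = 3.01 × 10^13 Pa
Planck pressure: p_P = c⁷/(ℏG²) = 4.68 × 10^113 Pa
0.316 × 3.01 × 10^13 / 4.68 × 10^113 = 2.03 × 10^-101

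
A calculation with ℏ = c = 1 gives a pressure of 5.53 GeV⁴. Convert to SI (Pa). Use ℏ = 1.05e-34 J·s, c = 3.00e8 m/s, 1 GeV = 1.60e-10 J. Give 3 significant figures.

1.16e38 Pa

Pressure is [E]/[L]³ = [E]⁴/(ℏc)³.
1 GeV⁴ → 1/(ℏc)³ × (1 GeV in J)⁴ = 2.10e37 Pa.
Result: 5.53 × 2.10e37 = 1.16e38 Pa.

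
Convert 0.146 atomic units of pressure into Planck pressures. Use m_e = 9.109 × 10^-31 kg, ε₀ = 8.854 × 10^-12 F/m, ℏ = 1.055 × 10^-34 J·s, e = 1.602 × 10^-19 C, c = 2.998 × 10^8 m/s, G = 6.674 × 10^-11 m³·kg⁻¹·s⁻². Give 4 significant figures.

9.232 × 10^-102

atomic unit of pressure: P_au = E_h/a₀³ = m_e⁴e¹⁰/((4πε₀)⁵ℏ⁸) = 2.929 × 10^13 Pa
Planck pressure: p_P = c⁷/(ℏG²) = 4.632 × 10^113 Pa
0.146 × 2.929 × 10^13 / 4.632 × 10^113 = 9.232 × 10^-102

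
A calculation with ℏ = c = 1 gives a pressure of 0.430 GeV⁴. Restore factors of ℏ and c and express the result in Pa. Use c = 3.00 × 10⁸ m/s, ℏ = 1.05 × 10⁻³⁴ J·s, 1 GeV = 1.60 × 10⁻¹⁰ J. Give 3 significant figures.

9.02 × 10³⁶ Pa

Pressure is [E]/[L]³ = [E]⁴/(ℏc)³.
1 GeV⁴ → 1/(ℏc)³ × (1 GeV in J)⁴ = 2.10 × 10³⁷ Pa.
Result: 0.430 × 2.10 × 10³⁷ = 9.02 × 10³⁶ Pa.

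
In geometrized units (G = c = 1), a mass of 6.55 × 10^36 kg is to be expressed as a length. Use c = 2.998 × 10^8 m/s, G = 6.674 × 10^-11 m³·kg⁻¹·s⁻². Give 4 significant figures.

In G = c = 1 units mass has dimensions of length; the conversion factor is G/c².
6.55 × 10^36 kg × (G/c²) = 4.864 × 10^9 m

4.864 × 10^9 m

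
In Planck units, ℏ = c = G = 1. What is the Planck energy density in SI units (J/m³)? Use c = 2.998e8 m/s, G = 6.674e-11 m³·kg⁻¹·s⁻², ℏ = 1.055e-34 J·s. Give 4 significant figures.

4.632e113 J/m³

The unique combination of the constants set to 1 with dimensions of energy density is u_P = c⁷/(ℏG²).
  = 2.177e59 / 4.699e-55
  = 4.632e113 J/m³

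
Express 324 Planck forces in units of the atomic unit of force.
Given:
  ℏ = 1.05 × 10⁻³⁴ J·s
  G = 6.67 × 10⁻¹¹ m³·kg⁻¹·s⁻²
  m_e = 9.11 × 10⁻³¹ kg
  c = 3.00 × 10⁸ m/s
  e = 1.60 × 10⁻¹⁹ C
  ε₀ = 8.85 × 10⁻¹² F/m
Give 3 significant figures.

4.72 × 10⁵³

Planck force: F_P = c⁴/G = 1.21 × 10⁴⁴ N
atomic unit of force: F_au = E_h/a₀ = m_e²e⁶/((4πε₀)³ℏ⁴) = 8.33 × 10⁻⁸ N
324 × 1.21 × 10⁴⁴ / 8.33 × 10⁻⁸ = 4.72 × 10⁵³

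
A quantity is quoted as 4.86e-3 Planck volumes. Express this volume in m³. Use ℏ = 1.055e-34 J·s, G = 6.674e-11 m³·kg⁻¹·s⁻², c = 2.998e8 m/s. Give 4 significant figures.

One Planck volume: V_P = (ℏG/c³)^(3/2) = 4.224e-105 m³.
4.86e-3 × 4.224e-105 m³ = 2.053e-107 m³

2.053e-107 m³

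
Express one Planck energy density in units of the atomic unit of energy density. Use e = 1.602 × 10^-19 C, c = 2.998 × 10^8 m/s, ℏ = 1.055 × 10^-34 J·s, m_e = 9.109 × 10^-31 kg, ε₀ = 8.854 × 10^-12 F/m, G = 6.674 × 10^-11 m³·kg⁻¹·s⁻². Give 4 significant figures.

1.581 × 10^100

Planck energy density: u_P = c⁷/(ℏG²) = 4.632 × 10^113 J/m³
atomic unit of energy density: u_au = E_h/a₀³ = m_e⁴e¹⁰/((4πε₀)⁵ℏ⁸) = 2.929 × 10^13 J/m³
ratio = 4.632 × 10^113 / 2.929 × 10^13 = 1.581 × 10^100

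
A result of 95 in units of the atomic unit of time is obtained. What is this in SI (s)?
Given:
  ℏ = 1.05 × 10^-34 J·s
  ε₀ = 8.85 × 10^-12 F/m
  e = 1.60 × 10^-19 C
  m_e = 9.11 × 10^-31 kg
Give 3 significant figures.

One atomic unit of time: τ_au = (4πε₀)²ℏ³/(m_e e⁴) = 2.40 × 10^-17 s.
95 × 2.40 × 10^-17 s = 2.28 × 10^-15 s

2.28 × 10^-15 s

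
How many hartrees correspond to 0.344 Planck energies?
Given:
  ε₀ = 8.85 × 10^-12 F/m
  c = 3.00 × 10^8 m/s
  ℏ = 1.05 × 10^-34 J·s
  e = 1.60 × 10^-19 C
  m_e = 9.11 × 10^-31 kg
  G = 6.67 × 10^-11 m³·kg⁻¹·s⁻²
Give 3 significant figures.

Planck energy: E_P = √(ℏc⁵/G) = 1.96 × 10^9 J
hartree: E_h = m_e e⁴/(4πε₀ℏ)² = 4.38 × 10^-18 J
0.344 × 1.96 × 10^9 / 4.38 × 10^-18 = 1.54 × 10^26

1.54 × 10^26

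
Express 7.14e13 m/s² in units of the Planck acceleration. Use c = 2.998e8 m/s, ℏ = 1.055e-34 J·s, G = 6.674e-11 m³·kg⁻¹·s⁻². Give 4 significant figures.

1.284e-38

Planck acceleration: a_P = √(c⁷/(ℏG)) = 5.560e51 m/s².
7.14e13 / 5.560e51 = 1.284e-38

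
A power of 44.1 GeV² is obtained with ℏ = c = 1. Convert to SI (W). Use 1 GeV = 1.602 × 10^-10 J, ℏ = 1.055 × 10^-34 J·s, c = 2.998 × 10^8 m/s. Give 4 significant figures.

Power is [E]/[T] = [E]²/ℏ.
1 GeV² → 1/ℏ × (1 GeV in J)² = 2.433 × 10^14 W.
Result: 44.1 × 2.433 × 10^14 = 1.073 × 10^16 W.

1.073 × 10^16 W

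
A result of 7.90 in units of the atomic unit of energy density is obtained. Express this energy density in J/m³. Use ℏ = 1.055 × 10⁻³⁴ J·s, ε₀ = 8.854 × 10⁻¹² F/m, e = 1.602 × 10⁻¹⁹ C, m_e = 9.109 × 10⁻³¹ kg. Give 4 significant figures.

One atomic unit of energy density: u_au = E_h/a₀³ = m_e⁴e¹⁰/((4πε₀)⁵ℏ⁸) = 2.929 × 10¹³ J/m³.
7.90 × 2.929 × 10¹³ J/m³ = 2.314 × 10¹⁴ J/m³

2.314 × 10¹⁴ J/m³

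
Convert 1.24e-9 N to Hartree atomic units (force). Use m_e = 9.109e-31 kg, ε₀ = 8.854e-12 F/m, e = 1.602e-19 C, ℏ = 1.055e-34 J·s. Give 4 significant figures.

atomic unit of force: F_au = E_h/a₀ = m_e²e⁶/((4πε₀)³ℏ⁴) = 8.220e-8 N.
1.24e-9 / 8.220e-8 = 0.01509

0.01509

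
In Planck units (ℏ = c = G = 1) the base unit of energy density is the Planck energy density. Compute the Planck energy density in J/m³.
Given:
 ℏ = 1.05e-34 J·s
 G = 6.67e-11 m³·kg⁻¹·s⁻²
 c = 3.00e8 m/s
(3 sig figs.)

4.68e113 J/m³

u_P = c⁷/(ℏG²)
  = 2.19e59 / 4.67e-55
  = 4.68e113 J/m³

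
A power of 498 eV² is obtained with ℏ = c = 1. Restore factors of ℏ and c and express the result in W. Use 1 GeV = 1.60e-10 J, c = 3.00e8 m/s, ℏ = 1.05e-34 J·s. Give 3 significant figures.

Power is [E]/[T] = [E]²/ℏ.
1 GeV² → 1/ℏ × (1 GeV in J)² = 2.44e14 W.
Convert the energy scale: 498 eV² = 4.98e-16 GeV².
Result: 4.98e-16 × 2.44e14 = 0.121 W.

0.121 W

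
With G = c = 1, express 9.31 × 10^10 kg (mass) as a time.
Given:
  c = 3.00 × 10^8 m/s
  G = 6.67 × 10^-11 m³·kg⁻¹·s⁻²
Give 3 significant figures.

Mass → time via G/c³.
9.31 × 10^10 kg × (G/c³) = 2.30 × 10^-25 s

2.30 × 10^-25 s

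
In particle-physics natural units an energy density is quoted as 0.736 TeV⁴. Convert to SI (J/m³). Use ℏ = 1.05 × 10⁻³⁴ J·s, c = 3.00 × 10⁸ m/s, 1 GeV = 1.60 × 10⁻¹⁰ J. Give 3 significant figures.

1.54 × 10⁴⁹ J/m³

[E]/[L]³ = [E]⁴/(ℏc)³; restore (ℏc)⁻³.
1 GeV⁴ → 1/(ℏc)³ × (1 GeV in J)⁴ = 2.10 × 10³⁷ J/m³.
Convert the energy scale: 0.736 TeV⁴ = 7.36 × 10¹¹ GeV⁴.
Result: 7.36 × 10¹¹ × 2.10 × 10³⁷ = 1.54 × 10⁴⁹ J/m³.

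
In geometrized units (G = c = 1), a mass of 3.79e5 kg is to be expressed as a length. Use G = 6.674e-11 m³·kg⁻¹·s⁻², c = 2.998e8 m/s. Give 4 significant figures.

In G = c = 1 units mass has dimensions of length; the conversion factor is G/c².
3.79e5 kg × (G/c²) = 2.814e-22 m

2.814e-22 m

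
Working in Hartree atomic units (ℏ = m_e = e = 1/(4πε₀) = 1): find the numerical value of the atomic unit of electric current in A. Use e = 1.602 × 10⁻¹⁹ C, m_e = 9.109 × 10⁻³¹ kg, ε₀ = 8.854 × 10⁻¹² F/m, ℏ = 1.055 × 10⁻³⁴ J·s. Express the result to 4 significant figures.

6.612 × 10⁻³ A

From ℏ = m_e = e = 1/(4πε₀) = 1 the current scale is I_au = e E_h/ℏ = m_e e⁵/((4πε₀)²ℏ³).
E_h = 4.354 × 10⁻¹⁸ J
e·E_h/ℏ = 6.612 × 10⁻³ A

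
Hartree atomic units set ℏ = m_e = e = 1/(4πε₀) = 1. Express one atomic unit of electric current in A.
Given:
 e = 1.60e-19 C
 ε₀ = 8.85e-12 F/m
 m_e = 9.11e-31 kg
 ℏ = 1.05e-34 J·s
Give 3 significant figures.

6.67e-3 A

From ℏ = m_e = e = 1/(4πε₀) = 1 the current scale is I_au = e E_h/ℏ = m_e e⁵/((4πε₀)²ℏ³).
E_h = 4.38e-18 J
e·E_h/ℏ = 6.67e-3 A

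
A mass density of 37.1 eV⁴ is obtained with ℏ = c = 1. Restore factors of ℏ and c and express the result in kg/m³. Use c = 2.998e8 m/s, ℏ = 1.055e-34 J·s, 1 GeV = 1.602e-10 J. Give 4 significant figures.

Mass density is [E]/(c²[L]³) = [E]⁴/(ℏ³c⁵).
1 GeV⁴ → 1/(ℏ³c⁵) × (1 GeV in J)⁴ = 2.316e20 kg/m³.
Convert the energy scale: 37.1 eV⁴ = 3.71e-35 GeV⁴.
Result: 3.71e-35 × 2.316e20 = 8.592e-15 kg/m³.

8.592e-15 kg/m³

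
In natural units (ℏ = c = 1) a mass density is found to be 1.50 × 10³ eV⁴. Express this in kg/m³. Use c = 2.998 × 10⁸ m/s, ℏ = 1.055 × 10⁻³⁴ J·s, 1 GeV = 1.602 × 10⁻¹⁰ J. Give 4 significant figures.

Mass density is [E]/(c²[L]³) = [E]⁴/(ℏ³c⁵).
1 GeV⁴ → 1/(ℏ³c⁵) × (1 GeV in J)⁴ = 2.316 × 10²⁰ kg/m³.
Convert the energy scale: 1.50 × 10³ eV⁴ = 1.50 × 10⁻³³ GeV⁴.
Result: 1.50 × 10⁻³³ × 2.316 × 10²⁰ = 3.474 × 10⁻¹³ kg/m³.

3.474 × 10⁻¹³ kg/m³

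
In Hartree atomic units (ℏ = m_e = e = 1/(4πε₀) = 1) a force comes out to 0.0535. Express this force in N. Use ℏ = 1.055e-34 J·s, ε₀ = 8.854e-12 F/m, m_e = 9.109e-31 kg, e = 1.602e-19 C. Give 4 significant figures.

4.398e-9 N

One atomic unit of force: F_au = E_h/a₀ = m_e²e⁶/((4πε₀)³ℏ⁴) = 8.220e-8 N.
0.0535 × 8.220e-8 N = 4.398e-9 N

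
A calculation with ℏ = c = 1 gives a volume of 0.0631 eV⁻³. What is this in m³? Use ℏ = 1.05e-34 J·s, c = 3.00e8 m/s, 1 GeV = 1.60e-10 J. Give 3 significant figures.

Volume is [L]³ = [E]⁻³·(ℏc)³.
1 GeV⁻³ → (ℏc)³ × (1 GeV in J)⁻³ = 7.63e-48 m³.
Convert the energy scale: 0.0631 eV⁻³ = 6.31e25 GeV⁻³.
Result: 6.31e25 × 7.63e-48 = 4.82e-22 m³.

4.82e-22 m³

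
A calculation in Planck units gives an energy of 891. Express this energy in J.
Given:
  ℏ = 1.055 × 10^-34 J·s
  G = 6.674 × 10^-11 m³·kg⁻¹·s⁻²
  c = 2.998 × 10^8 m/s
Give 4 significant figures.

One Planck energy: E_P = √(ℏc⁵/G) = 1.957 × 10^9 J.
891 × 1.957 × 10^9 J = 1.743 × 10^12 J

1.743 × 10^12 J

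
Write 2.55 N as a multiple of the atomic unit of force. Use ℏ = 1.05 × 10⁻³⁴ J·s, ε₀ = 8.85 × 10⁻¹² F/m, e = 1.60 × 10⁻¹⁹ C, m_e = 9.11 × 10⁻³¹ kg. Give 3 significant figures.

atomic unit of force: F_au = E_h/a₀ = m_e²e⁶/((4πε₀)³ℏ⁴) = 8.33 × 10⁻⁸ N.
2.55 / 8.33 × 10⁻⁸ = 3.06 × 10⁷

3.06 × 10⁷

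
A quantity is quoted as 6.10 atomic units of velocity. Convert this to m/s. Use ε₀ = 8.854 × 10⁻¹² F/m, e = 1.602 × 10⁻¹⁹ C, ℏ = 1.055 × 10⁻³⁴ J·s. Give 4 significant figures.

1.334 × 10⁷ m/s

One atomic unit of velocity: v_au = e²/(4πε₀ℏ) = 2.186 × 10⁶ m/s.
6.10 × 2.186 × 10⁶ m/s = 1.334 × 10⁷ m/s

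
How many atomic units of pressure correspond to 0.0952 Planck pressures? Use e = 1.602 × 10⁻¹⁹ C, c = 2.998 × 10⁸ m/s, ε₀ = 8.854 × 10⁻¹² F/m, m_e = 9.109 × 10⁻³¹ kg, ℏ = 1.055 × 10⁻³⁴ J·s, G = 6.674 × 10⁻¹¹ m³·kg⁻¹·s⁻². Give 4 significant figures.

1.506 × 10⁹⁹

Planck pressure: p_P = c⁷/(ℏG²) = 4.632 × 10¹¹³ Pa
atomic unit of pressure: P_au = E_h/a₀³ = m_e⁴e¹⁰/((4πε₀)⁵ℏ⁸) = 2.929 × 10¹³ Pa
0.0952 × 4.632 × 10¹¹³ / 2.929 × 10¹³ = 1.506 × 10⁹⁹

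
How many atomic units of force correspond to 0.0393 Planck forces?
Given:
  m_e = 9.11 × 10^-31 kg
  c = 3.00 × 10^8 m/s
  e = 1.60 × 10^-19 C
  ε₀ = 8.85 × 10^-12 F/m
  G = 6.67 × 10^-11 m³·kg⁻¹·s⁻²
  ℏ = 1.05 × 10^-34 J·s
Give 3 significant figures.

5.73 × 10^49

Planck force: F_P = c⁴/G = 1.21 × 10^44 N
atomic unit of force: F_au = E_h/a₀ = m_e²e⁶/((4πε₀)³ℏ⁴) = 8.33 × 10^-8 N
0.0393 × 1.21 × 10^44 / 8.33 × 10^-8 = 5.73 × 10^49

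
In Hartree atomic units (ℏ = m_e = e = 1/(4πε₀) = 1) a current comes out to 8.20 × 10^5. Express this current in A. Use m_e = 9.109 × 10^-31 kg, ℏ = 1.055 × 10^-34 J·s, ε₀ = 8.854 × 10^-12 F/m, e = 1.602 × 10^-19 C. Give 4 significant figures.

5.422 × 10^3 A

One atomic unit of electric current: I_au = e E_h/ℏ = m_e e⁵/((4πε₀)²ℏ³) = 6.612 × 10^-3 A.
8.20 × 10^5 × 6.612 × 10^-3 A = 5.422 × 10^3 A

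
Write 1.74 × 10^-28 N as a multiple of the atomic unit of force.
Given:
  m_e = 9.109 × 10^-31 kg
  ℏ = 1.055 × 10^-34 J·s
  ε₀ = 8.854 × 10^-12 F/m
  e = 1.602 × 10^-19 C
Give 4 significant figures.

atomic unit of force: F_au = E_h/a₀ = m_e²e⁶/((4πε₀)³ℏ⁴) = 8.220 × 10^-8 N.
1.74 × 10^-28 / 8.220 × 10^-8 = 2.117 × 10^-21

2.117 × 10^-21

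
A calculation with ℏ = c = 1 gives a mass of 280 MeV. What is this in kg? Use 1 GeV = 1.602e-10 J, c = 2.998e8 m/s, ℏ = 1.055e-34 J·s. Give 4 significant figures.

Mass is [E]/c²; divide by c².
1 GeV → 1/c² × (1 GeV in J) = 1.782e-27 kg.
Convert the energy scale: 280 MeV = 0.280 GeV.
Result: 0.280 × 1.782e-27 = 4.991e-28 kg.

4.991e-28 kg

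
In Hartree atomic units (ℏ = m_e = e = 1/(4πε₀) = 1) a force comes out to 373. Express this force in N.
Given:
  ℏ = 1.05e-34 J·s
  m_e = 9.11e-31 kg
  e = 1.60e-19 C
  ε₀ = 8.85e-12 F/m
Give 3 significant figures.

3.11e-5 N

One atomic unit of force: F_au = E_h/a₀ = m_e²e⁶/((4πε₀)³ℏ⁴) = 8.33e-8 N.
373 × 8.33e-8 N = 3.11e-5 N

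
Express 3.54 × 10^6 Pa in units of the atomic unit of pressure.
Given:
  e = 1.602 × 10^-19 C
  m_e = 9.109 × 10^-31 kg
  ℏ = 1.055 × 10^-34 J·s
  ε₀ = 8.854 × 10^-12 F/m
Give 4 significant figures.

1.209 × 10^-7

atomic unit of pressure: P_au = E_h/a₀³ = m_e⁴e¹⁰/((4πε₀)⁵ℏ⁸) = 2.929 × 10^13 Pa.
3.54 × 10^6 / 2.929 × 10^13 = 1.209 × 10^-7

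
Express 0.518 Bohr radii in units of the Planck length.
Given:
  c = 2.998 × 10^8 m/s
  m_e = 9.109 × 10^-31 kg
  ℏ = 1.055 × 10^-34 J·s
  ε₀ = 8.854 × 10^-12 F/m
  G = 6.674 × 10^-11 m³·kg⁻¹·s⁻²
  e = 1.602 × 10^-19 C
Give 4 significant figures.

Bohr radius: a₀ = 4πε₀ℏ²/(m_e e²) = 5.297 × 10^-11 m
Planck length: ℓ_P = √(ℏG/c³) = 1.616 × 10^-35 m
0.518 × 5.297 × 10^-11 / 1.616 × 10^-35 = 1.698 × 10^24

1.698 × 10^24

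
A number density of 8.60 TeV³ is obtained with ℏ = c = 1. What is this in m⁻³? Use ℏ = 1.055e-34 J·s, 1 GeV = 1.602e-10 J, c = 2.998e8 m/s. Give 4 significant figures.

1.117e57 m⁻³

Number density is [L]⁻³ = [E]³/(ℏc)³.
1 GeV³ → 1/(ℏc)³ × (1 GeV in J)³ = 1.299e47 m⁻³.
Convert the energy scale: 8.60 TeV³ = 8.60e9 GeV³.
Result: 8.60e9 × 1.299e47 = 1.117e57 m⁻³.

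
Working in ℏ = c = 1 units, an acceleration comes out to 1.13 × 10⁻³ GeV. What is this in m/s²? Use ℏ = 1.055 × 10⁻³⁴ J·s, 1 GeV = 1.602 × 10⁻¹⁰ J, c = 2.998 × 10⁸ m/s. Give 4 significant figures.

Acceleration is [L]/[T]² = c·[E]/ℏ.
1 GeV → c/ℏ × (1 GeV in J) = 4.552 × 10³² m/s².
Result: 1.13 × 10⁻³ × 4.552 × 10³² = 5.144 × 10²⁹ m/s².

5.144 × 10²⁹ m/s²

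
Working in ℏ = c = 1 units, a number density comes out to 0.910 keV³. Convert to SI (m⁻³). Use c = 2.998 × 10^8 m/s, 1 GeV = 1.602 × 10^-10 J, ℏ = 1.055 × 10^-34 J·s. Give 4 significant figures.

Number density is [L]⁻³ = [E]³/(ℏc)³.
1 GeV³ → 1/(ℏc)³ × (1 GeV in J)³ = 1.299 × 10^47 m⁻³.
Convert the energy scale: 0.910 keV³ = 9.10 × 10^-19 GeV³.
Result: 9.10 × 10^-19 × 1.299 × 10^47 = 1.182 × 10^29 m⁻³.

1.182 × 10^29 m⁻³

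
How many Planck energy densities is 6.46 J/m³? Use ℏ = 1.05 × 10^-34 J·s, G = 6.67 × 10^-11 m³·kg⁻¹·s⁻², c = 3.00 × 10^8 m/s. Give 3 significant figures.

Planck energy density: u_P = c⁷/(ℏG²) = 4.68 × 10^113 J/m³.
6.46 / 4.68 × 10^113 = 1.38 × 10^-113

1.38 × 10^-113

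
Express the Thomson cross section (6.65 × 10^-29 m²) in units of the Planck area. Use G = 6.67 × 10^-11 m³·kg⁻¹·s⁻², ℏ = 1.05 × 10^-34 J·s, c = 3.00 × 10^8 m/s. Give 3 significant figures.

2.56 × 10^41

Planck area: A_P = ℏG/c³ = 2.59 × 10^-70 m².
6.65 × 10^-29 / 2.59 × 10^-70 = 2.56 × 10^41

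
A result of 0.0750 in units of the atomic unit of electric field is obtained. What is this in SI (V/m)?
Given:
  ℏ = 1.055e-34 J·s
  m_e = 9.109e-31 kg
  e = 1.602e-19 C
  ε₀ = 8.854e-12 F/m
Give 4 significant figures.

3.848e10 V/m

One atomic unit of electric field: E_au = E_h/(e a₀) = m_e²e⁵/((4πε₀)³ℏ⁴) = 5.131e11 V/m.
0.0750 × 5.131e11 V/m = 3.848e10 V/m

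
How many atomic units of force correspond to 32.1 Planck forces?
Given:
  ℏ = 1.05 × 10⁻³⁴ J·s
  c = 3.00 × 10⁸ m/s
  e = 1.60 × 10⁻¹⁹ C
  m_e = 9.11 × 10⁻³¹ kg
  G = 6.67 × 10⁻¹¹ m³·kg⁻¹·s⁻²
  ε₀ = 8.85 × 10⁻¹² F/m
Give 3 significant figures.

Planck force: F_P = c⁴/G = 1.21 × 10⁴⁴ N
atomic unit of force: F_au = E_h/a₀ = m_e²e⁶/((4πε₀)³ℏ⁴) = 8.33 × 10⁻⁸ N
32.1 × 1.21 × 10⁴⁴ / 8.33 × 10⁻⁸ = 4.68 × 10⁵²

4.68 × 10⁵²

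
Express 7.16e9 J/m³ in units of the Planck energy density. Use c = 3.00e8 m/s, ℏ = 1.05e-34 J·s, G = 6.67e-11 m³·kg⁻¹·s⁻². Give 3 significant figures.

Planck energy density: u_P = c⁷/(ℏG²) = 4.68e113 J/m³.
7.16e9 / 4.68e113 = 1.53e-104

1.53e-104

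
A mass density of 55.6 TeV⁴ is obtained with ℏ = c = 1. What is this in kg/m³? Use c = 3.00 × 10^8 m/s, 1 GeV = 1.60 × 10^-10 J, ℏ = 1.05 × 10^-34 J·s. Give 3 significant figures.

1.30 × 10^34 kg/m³

Mass density is [E]/(c²[L]³) = [E]⁴/(ℏ³c⁵).
1 GeV⁴ → 1/(ℏ³c⁵) × (1 GeV in J)⁴ = 2.33 × 10^20 kg/m³.
Convert the energy scale: 55.6 TeV⁴ = 5.56 × 10^13 GeV⁴.
Result: 5.56 × 10^13 × 2.33 × 10^20 = 1.30 × 10^34 kg/m³.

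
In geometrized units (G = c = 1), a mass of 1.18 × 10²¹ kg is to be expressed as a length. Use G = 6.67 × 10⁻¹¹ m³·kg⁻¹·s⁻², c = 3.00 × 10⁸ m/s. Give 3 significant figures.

8.75 × 10⁻⁷ m

In G = c = 1 units mass has dimensions of length; the conversion factor is G/c².
1.18 × 10²¹ kg × (G/c²) = 8.75 × 10⁻⁷ m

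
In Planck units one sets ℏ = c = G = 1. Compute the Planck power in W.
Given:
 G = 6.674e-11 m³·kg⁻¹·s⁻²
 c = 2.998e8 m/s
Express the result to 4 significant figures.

3.629e52 W

P_P = c⁵/G
  = 2.422e42 / 6.674e-11
  = 3.629e52 W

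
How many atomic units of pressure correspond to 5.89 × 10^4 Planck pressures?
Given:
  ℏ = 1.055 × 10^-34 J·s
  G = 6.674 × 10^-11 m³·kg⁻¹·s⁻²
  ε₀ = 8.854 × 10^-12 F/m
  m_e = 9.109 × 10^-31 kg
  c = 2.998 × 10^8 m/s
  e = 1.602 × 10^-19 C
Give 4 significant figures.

Planck pressure: p_P = c⁷/(ℏG²) = 4.632 × 10^113 Pa
atomic unit of pressure: P_au = E_h/a₀³ = m_e⁴e¹⁰/((4πε₀)⁵ℏ⁸) = 2.929 × 10^13 Pa
5.89 × 10^4 × 4.632 × 10^113 / 2.929 × 10^13 = 9.315 × 10^104

9.315 × 10^104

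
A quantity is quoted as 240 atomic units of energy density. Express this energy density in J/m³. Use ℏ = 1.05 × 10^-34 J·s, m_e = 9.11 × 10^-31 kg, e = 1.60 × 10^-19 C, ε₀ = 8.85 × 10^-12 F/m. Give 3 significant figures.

7.23 × 10^15 J/m³

One atomic unit of energy density: u_au = E_h/a₀³ = m_e⁴e¹⁰/((4πε₀)⁵ℏ⁸) = 3.01 × 10^13 J/m³.
240 × 3.01 × 10^13 J/m³ = 7.23 × 10^15 J/m³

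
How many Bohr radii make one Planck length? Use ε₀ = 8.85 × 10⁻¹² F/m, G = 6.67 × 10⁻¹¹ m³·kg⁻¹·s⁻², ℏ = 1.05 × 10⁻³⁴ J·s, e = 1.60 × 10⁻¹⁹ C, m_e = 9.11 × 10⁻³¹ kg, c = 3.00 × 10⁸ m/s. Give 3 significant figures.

Planck length: ℓ_P = √(ℏG/c³) = 1.61 × 10⁻³⁵ m
Bohr radius: a₀ = 4πε₀ℏ²/(m_e e²) = 5.26 × 10⁻¹¹ m
ratio = 1.61 × 10⁻³⁵ / 5.26 × 10⁻¹¹ = 3.06 × 10⁻²⁵

3.06 × 10⁻²⁵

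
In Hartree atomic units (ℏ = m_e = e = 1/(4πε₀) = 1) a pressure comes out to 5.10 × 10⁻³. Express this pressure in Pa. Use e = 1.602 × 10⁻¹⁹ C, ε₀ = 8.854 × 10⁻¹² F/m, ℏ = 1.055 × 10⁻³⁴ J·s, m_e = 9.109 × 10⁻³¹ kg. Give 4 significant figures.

1.494 × 10¹¹ Pa

One atomic unit of pressure: P_au = E_h/a₀³ = m_e⁴e¹⁰/((4πε₀)⁵ℏ⁸) = 2.929 × 10¹³ Pa.
5.10 × 10⁻³ × 2.929 × 10¹³ Pa = 1.494 × 10¹¹ Pa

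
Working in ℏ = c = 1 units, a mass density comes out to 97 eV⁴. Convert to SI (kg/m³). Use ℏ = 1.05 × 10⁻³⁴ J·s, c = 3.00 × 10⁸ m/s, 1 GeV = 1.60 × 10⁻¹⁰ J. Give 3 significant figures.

Mass density is [E]/(c²[L]³) = [E]⁴/(ℏ³c⁵).
1 GeV⁴ → 1/(ℏ³c⁵) × (1 GeV in J)⁴ = 2.33 × 10²⁰ kg/m³.
Convert the energy scale: 97 eV⁴ = 9.70 × 10⁻³⁵ GeV⁴.
Result: 9.70 × 10⁻³⁵ × 2.33 × 10²⁰ = 2.26 × 10⁻¹⁴ kg/m³.

2.26 × 10⁻¹⁴ kg/m³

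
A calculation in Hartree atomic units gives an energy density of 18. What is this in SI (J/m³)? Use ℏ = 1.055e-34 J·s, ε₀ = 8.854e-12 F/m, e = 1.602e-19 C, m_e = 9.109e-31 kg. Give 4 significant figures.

5.272e14 J/m³

One atomic unit of energy density: u_au = E_h/a₀³ = m_e⁴e¹⁰/((4πε₀)⁵ℏ⁸) = 2.929e13 J/m³.
18 × 2.929e13 J/m³ = 5.272e14 J/m³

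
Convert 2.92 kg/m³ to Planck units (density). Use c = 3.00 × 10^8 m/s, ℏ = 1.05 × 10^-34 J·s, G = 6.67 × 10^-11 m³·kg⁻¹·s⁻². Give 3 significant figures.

5.61 × 10^-97

Planck density: ρ_P = c⁵/(ℏG²) = 5.20 × 10^96 kg/m³.
2.92 / 5.20 × 10^96 = 5.61 × 10^-97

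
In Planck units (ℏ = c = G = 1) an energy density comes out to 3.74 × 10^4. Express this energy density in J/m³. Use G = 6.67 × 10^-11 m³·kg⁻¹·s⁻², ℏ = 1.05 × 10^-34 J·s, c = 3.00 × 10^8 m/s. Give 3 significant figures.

1.75 × 10^118 J/m³

One Planck energy density: u_P = c⁷/(ℏG²) = 4.68 × 10^113 J/m³.
3.74 × 10^4 × 4.68 × 10^113 J/m³ = 1.75 × 10^118 J/m³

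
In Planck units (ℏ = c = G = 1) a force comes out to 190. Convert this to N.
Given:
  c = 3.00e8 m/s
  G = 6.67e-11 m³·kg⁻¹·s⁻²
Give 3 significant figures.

One Planck force: F_P = c⁴/G = 1.21e44 N.
190 × 1.21e44 N = 2.31e46 N

2.31e46 N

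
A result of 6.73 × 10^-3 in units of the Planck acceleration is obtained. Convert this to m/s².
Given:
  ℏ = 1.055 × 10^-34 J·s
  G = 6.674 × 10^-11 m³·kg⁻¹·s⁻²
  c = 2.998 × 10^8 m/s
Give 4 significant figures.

3.742 × 10^49 m/s²

One Planck acceleration: a_P = √(c⁷/(ℏG)) = 5.560 × 10^51 m/s².
6.73 × 10^-3 × 5.560 × 10^51 m/s² = 3.742 × 10^49 m/s²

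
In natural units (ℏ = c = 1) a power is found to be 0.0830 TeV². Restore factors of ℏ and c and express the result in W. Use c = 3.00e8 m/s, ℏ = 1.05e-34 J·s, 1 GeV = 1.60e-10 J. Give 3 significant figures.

2.02e19 W

Power is [E]/[T] = [E]²/ℏ.
1 GeV² → 1/ℏ × (1 GeV in J)² = 2.44e14 W.
Convert the energy scale: 0.0830 TeV² = 8.30e4 GeV².
Result: 8.30e4 × 2.44e14 = 2.02e19 W.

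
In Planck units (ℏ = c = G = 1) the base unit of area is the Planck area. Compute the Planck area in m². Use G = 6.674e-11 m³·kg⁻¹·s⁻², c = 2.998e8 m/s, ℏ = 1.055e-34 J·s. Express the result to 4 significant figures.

2.613e-70 m²

A_P = ℏG/c³
  = 7.041e-45 / 2.695e25
  = 2.613e-70 m²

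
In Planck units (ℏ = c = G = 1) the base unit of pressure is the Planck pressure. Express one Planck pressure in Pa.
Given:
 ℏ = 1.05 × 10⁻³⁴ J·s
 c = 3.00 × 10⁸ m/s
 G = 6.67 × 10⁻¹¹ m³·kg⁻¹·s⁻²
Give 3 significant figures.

p_P = c⁷/(ℏG²)
  = 2.19 × 10⁵⁹ / 4.67 × 10⁻⁵⁵
  = 4.68 × 10¹¹³ Pa

4.68 × 10¹¹³ Pa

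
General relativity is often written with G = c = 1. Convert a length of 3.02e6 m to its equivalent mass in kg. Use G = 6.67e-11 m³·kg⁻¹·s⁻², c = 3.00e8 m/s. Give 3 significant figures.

Length → mass via c²/G.
3.02e6 m × (c²/G) = 4.07e33 kg

4.07e33 kg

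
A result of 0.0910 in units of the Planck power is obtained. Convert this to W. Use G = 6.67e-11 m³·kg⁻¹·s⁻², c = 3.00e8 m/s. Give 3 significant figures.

3.32e51 W

One Planck power: P_P = c⁵/G = 3.64e52 W.
0.0910 × 3.64e52 W = 3.32e51 W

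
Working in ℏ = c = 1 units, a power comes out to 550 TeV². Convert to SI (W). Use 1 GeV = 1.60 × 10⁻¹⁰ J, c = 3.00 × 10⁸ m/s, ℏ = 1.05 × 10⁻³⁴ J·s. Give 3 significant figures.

Power is [E]/[T] = [E]²/ℏ.
1 GeV² → 1/ℏ × (1 GeV in J)² = 2.44 × 10¹⁴ W.
Convert the energy scale: 550 TeV² = 5.50 × 10⁸ GeV².
Result: 5.50 × 10⁸ × 2.44 × 10¹⁴ = 1.34 × 10²³ W.

1.34 × 10²³ W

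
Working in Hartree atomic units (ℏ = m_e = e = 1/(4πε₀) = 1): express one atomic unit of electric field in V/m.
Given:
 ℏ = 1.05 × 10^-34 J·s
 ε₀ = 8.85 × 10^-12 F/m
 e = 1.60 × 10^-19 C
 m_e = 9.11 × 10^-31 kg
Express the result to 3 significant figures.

The unique combination of the constants set to 1 with dimensions of electric field is E_au = E_h/(e a₀) = m_e²e⁵/((4πε₀)³ℏ⁴).
E_h = 4.38 × 10^-18 J
a₀ = 5.26 × 10^-11 m
E_h/(e·a₀) = 5.20 × 10^11 V/m

5.20 × 10^11 V/m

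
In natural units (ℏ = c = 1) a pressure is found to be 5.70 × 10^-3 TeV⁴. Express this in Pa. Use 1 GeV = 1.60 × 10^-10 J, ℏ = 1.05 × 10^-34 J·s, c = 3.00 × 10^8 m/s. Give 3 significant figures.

Pressure is [E]/[L]³ = [E]⁴/(ℏc)³.
1 GeV⁴ → 1/(ℏc)³ × (1 GeV in J)⁴ = 2.10 × 10^37 Pa.
Convert the energy scale: 5.70 × 10^-3 TeV⁴ = 5.70 × 10^9 GeV⁴.
Result: 5.70 × 10^9 × 2.10 × 10^37 = 1.20 × 10^47 Pa.

1.20 × 10^47 Pa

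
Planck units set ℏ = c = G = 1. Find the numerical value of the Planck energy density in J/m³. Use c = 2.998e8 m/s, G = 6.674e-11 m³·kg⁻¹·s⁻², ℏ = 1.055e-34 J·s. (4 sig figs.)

4.632e113 J/m³

Dimensional analysis gives u_P = c⁷/(ℏG²).
  = 2.177e59 / 4.699e-55
  = 4.632e113 J/m³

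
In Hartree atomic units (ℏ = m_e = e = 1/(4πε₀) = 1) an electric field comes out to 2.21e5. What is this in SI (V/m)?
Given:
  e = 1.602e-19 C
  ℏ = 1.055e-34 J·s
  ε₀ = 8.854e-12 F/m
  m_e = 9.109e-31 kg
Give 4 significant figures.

One atomic unit of electric field: E_au = E_h/(e a₀) = m_e²e⁵/((4πε₀)³ℏ⁴) = 5.131e11 V/m.
2.21e5 × 5.131e11 V/m = 1.134e17 V/m

1.134e17 V/m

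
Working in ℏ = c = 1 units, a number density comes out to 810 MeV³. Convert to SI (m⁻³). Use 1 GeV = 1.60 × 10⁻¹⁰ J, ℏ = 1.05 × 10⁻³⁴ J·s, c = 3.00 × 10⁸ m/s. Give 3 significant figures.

1.06 × 10⁴¹ m⁻³

Number density is [L]⁻³ = [E]³/(ℏc)³.
1 GeV³ → 1/(ℏc)³ × (1 GeV in J)³ = 1.31 × 10⁴⁷ m⁻³.
Convert the energy scale: 810 MeV³ = 8.10 × 10⁻⁷ GeV³.
Result: 8.10 × 10⁻⁷ × 1.31 × 10⁴⁷ = 1.06 × 10⁴¹ m⁻³.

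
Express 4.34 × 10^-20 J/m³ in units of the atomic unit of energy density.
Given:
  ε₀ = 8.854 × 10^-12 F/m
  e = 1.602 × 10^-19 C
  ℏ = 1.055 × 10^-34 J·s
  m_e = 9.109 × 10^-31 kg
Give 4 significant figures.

1.482 × 10^-33

atomic unit of energy density: u_au = E_h/a₀³ = m_e⁴e¹⁰/((4πε₀)⁵ℏ⁸) = 2.929 × 10^13 J/m³.
4.34 × 10^-20 / 2.929 × 10^13 = 1.482 × 10^-33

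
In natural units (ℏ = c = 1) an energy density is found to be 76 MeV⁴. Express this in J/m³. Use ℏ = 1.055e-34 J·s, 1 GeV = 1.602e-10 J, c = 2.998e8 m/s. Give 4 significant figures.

1.582e27 J/m³

[E]/[L]³ = [E]⁴/(ℏc)³; restore (ℏc)⁻³.
1 GeV⁴ → 1/(ℏc)³ × (1 GeV in J)⁴ = 2.082e37 J/m³.
Convert the energy scale: 76 MeV⁴ = 7.60e-11 GeV⁴.
Result: 7.60e-11 × 2.082e37 = 1.582e27 J/m³.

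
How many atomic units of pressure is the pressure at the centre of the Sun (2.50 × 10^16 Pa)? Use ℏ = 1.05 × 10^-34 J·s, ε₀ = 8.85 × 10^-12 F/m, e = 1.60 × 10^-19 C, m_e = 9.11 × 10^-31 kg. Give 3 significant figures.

atomic unit of pressure: P_au = E_h/a₀³ = m_e⁴e¹⁰/((4πε₀)⁵ℏ⁸) = 3.01 × 10^13 Pa.
2.50 × 10^16 / 3.01 × 10^13 = 830

830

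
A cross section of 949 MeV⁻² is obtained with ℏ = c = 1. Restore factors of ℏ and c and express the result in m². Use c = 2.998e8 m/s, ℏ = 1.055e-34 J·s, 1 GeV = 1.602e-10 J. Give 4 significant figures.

3.699e-23 m²

Area is [L]² = [E]⁻²·(ℏc)²; restore (ℏc)².
1 GeV⁻² → (ℏc)² × (1 GeV in J)⁻² = 3.898e-32 m².
Convert the energy scale: 949 MeV⁻² = 9.49e8 GeV⁻².
Result: 9.49e8 × 3.898e-32 = 3.699e-23 m².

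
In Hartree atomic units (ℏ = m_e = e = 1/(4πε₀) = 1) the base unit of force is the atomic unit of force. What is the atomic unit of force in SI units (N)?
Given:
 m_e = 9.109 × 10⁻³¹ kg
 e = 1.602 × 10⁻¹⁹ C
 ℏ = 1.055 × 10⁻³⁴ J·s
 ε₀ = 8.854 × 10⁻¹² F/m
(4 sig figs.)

F_au = E_h/a₀ = m_e²e⁶/((4πε₀)³ℏ⁴)
E_h = 4.354 × 10⁻¹⁸ J
a₀ = 5.297 × 10⁻¹¹ m
E_h/a₀ = 8.220 × 10⁻⁸ N

8.220 × 10⁻⁸ N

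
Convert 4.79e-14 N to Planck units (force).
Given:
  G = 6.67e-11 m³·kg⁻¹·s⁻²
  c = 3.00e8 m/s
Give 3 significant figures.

Planck force: F_P = c⁴/G = 1.21e44 N.
4.79e-14 / 1.21e44 = 3.94e-58

3.94e-58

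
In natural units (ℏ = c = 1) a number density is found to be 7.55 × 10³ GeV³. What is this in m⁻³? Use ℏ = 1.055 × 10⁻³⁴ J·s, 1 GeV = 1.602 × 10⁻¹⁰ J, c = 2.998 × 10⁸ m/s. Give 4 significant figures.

Number density is [L]⁻³ = [E]³/(ℏc)³.
1 GeV³ → 1/(ℏc)³ × (1 GeV in J)³ = 1.299 × 10⁴⁷ m⁻³.
Result: 7.55 × 10³ × 1.299 × 10⁴⁷ = 9.810 × 10⁵⁰ m⁻³.

9.810 × 10⁵⁰ m⁻³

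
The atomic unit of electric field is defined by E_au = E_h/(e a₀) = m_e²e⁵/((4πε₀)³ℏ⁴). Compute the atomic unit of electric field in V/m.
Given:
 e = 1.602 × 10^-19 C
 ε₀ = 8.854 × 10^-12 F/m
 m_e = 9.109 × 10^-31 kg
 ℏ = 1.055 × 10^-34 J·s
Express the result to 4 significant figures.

5.131 × 10^11 V/m

E_au = E_h/(e a₀) = m_e²e⁵/((4πε₀)³ℏ⁴)
E_h = 4.354 × 10^-18 J
a₀ = 5.297 × 10^-11 m
E_h/(e·a₀) = 5.131 × 10^11 V/m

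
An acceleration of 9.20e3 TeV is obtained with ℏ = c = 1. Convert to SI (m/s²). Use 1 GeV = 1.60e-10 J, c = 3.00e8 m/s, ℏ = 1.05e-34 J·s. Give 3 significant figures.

Acceleration is [L]/[T]² = c·[E]/ℏ.
1 GeV → c/ℏ × (1 GeV in J) = 4.57e32 m/s².
Convert the energy scale: 9.20e3 TeV = 9.20e6 GeV.
Result: 9.20e6 × 4.57e32 = 4.21e39 m/s².

4.21e39 m/s²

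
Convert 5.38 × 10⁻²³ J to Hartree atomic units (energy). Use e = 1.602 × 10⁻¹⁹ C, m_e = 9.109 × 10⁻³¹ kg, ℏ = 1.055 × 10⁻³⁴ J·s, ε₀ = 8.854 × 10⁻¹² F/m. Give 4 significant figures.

1.236 × 10⁻⁵

hartree: E_h = m_e e⁴/(4πε₀ℏ)² = 4.354 × 10⁻¹⁸ J.
5.38 × 10⁻²³ / 4.354 × 10⁻¹⁸ = 1.236 × 10⁻⁵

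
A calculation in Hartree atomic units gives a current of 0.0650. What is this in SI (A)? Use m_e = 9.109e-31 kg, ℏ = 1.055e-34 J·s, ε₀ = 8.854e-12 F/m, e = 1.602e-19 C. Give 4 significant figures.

4.298e-4 A

One atomic unit of electric current: I_au = e E_h/ℏ = m_e e⁵/((4πε₀)²ℏ³) = 6.612e-3 A.
0.0650 × 6.612e-3 A = 4.298e-4 A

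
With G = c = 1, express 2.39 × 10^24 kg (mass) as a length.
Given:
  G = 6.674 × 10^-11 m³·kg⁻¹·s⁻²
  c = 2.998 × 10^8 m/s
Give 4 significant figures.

In G = c = 1 units mass has dimensions of length; the conversion factor is G/c².
2.39 × 10^24 kg × (G/c²) = 1.775 × 10^-3 m

1.775 × 10^-3 m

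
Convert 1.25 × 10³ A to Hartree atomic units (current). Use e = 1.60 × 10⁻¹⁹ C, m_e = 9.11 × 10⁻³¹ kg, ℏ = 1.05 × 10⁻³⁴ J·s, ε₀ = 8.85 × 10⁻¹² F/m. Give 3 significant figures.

atomic unit of electric current: I_au = e E_h/ℏ = m_e e⁵/((4πε₀)²ℏ³) = 6.67 × 10⁻³ A.
1.25 × 10³ / 6.67 × 10⁻³ = 1.87 × 10⁵

1.87 × 10⁵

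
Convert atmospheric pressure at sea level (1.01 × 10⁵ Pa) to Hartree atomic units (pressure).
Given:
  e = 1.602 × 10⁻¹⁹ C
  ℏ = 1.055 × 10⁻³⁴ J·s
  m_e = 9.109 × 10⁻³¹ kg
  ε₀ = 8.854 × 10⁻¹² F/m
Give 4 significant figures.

atomic unit of pressure: P_au = E_h/a₀³ = m_e⁴e¹⁰/((4πε₀)⁵ℏ⁸) = 2.929 × 10¹³ Pa.
1.01 × 10⁵ / 2.929 × 10¹³ = 3.448 × 10⁻⁹

3.448 × 10⁻⁹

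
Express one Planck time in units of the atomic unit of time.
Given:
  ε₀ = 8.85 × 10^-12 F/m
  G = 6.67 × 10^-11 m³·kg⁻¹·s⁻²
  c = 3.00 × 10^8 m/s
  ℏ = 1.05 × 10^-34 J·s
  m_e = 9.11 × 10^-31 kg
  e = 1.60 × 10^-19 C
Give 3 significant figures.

Planck time: t_P = √(ℏG/c⁵) = 5.37 × 10^-44 s
atomic unit of time: τ_au = (4πε₀)²ℏ³/(m_e e⁴) = 2.40 × 10^-17 s
ratio = 5.37 × 10^-44 / 2.40 × 10^-17 = 2.24 × 10^-27

2.24 × 10^-27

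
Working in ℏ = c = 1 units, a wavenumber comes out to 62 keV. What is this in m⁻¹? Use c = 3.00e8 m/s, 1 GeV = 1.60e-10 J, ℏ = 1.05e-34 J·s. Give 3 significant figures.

Inverse length is [E]/(ℏc).
1 GeV → 1/(ℏc) × (1 GeV in J) = 5.08e15 m⁻¹.
Convert the energy scale: 62 keV = 6.20e-5 GeV.
Result: 6.20e-5 × 5.08e15 = 3.15e11 m⁻¹.

3.15e11 m⁻¹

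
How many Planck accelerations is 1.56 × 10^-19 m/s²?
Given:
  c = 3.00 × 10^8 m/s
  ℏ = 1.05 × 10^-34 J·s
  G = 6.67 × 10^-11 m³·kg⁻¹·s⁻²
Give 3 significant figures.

Planck acceleration: a_P = √(c⁷/(ℏG)) = 5.59 × 10^51 m/s².
1.56 × 10^-19 / 5.59 × 10^51 = 2.79 × 10^-71

2.79 × 10^-71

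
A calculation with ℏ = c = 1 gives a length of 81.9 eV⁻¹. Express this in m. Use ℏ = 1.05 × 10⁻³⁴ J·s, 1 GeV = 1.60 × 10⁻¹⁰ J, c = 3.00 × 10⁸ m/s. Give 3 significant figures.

1.61 × 10⁻⁵ m

A length is [E]⁻¹ in ℏ=c=1; restore one factor of ℏc.
1 GeV⁻¹ → ℏc × (1 GeV in J)⁻¹ = 1.97 × 10⁻¹⁶ m.
Convert the energy scale: 81.9 eV⁻¹ = 8.19 × 10¹⁰ GeV⁻¹.
Result: 8.19 × 10¹⁰ × 1.97 × 10⁻¹⁶ = 1.61 × 10⁻⁵ m.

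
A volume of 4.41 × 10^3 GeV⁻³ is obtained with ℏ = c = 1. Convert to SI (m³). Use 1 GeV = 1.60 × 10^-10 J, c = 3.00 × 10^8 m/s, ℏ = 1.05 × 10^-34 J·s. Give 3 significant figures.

3.37 × 10^-44 m³

Volume is [L]³ = [E]⁻³·(ℏc)³.
1 GeV⁻³ → (ℏc)³ × (1 GeV in J)⁻³ = 7.63 × 10^-48 m³.
Result: 4.41 × 10^3 × 7.63 × 10^-48 = 3.37 × 10^-44 m³.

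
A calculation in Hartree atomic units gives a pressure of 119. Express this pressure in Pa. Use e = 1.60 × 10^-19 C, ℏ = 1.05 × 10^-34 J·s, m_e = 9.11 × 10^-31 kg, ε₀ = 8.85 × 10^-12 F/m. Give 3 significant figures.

3.59 × 10^15 Pa

One atomic unit of pressure: P_au = E_h/a₀³ = m_e⁴e¹⁰/((4πε₀)⁵ℏ⁸) = 3.01 × 10^13 Pa.
119 × 3.01 × 10^13 Pa = 3.59 × 10^15 Pa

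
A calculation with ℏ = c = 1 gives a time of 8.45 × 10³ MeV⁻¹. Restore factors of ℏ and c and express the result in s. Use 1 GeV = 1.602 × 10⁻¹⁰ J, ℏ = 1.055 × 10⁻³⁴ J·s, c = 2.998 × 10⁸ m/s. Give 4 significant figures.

A time is [E]⁻¹ in ℏ=c=1; restore one factor of ℏ.
1 GeV⁻¹ → ℏ × (1 GeV in J)⁻¹ = 6.586 × 10⁻²⁵ s.
Convert the energy scale: 8.45 × 10³ MeV⁻¹ = 8.45 × 10⁶ GeV⁻¹.
Result: 8.45 × 10⁶ × 6.586 × 10⁻²⁵ = 5.565 × 10⁻¹⁸ s.

5.565 × 10⁻¹⁸ s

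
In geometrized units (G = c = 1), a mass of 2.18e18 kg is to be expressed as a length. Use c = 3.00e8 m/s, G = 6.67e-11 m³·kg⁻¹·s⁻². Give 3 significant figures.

1.62e-9 m

In G = c = 1 units mass has dimensions of length; the conversion factor is G/c².
2.18e18 kg × (G/c²) = 1.62e-9 m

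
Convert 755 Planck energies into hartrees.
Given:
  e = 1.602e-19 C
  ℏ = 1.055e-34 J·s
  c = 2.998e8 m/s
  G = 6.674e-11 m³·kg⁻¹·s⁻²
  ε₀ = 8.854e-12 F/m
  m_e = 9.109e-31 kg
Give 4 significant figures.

Planck energy: E_P = √(ℏc⁵/G) = 1.957e9 J
hartree: E_h = m_e e⁴/(4πε₀ℏ)² = 4.354e-18 J
755 × 1.957e9 / 4.354e-18 = 3.393e29

3.393e29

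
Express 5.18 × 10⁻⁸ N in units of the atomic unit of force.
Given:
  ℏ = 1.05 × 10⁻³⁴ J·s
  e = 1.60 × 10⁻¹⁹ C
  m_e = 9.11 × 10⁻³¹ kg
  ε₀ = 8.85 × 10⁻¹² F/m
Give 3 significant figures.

atomic unit of force: F_au = E_h/a₀ = m_e²e⁶/((4πε₀)³ℏ⁴) = 8.33 × 10⁻⁸ N.
5.18 × 10⁻⁸ / 8.33 × 10⁻⁸ = 0.622

0.622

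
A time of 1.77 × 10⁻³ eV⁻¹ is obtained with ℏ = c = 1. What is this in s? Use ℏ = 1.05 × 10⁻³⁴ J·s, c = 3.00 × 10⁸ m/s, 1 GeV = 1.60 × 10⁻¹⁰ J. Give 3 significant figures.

A time is [E]⁻¹ in ℏ=c=1; restore one factor of ℏ.
1 GeV⁻¹ → ℏ × (1 GeV in J)⁻¹ = 6.56 × 10⁻²⁵ s.
Convert the energy scale: 1.77 × 10⁻³ eV⁻¹ = 1.77 × 10⁶ GeV⁻¹.
Result: 1.77 × 10⁶ × 6.56 × 10⁻²⁵ = 1.16 × 10⁻¹⁸ s.

1.16 × 10⁻¹⁸ s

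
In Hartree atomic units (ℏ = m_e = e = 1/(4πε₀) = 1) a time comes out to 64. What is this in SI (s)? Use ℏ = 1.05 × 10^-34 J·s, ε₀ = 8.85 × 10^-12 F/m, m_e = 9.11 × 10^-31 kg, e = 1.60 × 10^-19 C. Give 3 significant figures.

1.53 × 10^-15 s

One atomic unit of time: τ_au = (4πε₀)²ℏ³/(m_e e⁴) = 2.40 × 10^-17 s.
64 × 2.40 × 10^-17 s = 1.53 × 10^-15 s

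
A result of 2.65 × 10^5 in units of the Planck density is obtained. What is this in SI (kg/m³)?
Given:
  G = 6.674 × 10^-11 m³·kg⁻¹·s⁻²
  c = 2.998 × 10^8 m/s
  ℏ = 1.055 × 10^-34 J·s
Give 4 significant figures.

1.366 × 10^102 kg/m³

One Planck density: ρ_P = c⁵/(ℏG²) = 5.154 × 10^96 kg/m³.
2.65 × 10^5 × 5.154 × 10^96 kg/m³ = 1.366 × 10^102 kg/m³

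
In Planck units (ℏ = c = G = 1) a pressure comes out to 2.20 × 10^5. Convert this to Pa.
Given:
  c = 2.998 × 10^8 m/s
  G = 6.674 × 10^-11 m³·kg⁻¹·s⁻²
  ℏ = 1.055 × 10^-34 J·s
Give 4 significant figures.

1.019 × 10^119 Pa

One Planck pressure: p_P = c⁷/(ℏG²) = 4.632 × 10^113 Pa.
2.20 × 10^5 × 4.632 × 10^113 Pa = 1.019 × 10^119 Pa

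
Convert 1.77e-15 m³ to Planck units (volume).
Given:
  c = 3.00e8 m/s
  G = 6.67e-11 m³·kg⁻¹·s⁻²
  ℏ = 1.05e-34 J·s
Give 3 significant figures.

4.24e89

Planck volume: V_P = (ℏG/c³)^(3/2) = 4.18e-105 m³.
1.77e-15 / 4.18e-105 = 4.24e89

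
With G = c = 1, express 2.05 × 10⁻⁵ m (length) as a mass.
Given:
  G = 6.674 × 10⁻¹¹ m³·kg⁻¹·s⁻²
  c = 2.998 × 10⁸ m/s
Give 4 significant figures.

2.761 × 10²² kg

Length → mass via c²/G.
2.05 × 10⁻⁵ m × (c²/G) = 2.761 × 10²² kg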